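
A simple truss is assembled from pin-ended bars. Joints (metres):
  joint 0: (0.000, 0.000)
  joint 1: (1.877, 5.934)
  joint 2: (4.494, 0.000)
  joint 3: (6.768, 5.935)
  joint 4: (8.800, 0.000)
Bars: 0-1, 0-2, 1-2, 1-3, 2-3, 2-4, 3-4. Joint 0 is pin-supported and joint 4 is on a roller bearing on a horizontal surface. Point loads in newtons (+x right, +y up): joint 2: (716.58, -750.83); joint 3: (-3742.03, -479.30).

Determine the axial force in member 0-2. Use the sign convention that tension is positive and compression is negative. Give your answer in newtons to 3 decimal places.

N=5 nodes, M=7 members, R=3 reactions → 2N=10, M+R=10
member 0 (0-1): L=6.2238, (cx,cy)=(0.3016,0.9534)
member 1 (0-2): L=4.4940, (cx,cy)=(1.0000,0.0000)
member 2 (1-2): L=6.4854, (cx,cy)=(0.4035,-0.9150)
member 3 (1-3): L=4.8910, (cx,cy)=(1.0000,0.0002)
member 4 (2-3): L=6.3557, (cx,cy)=(0.3578,0.9338)
member 5 (2-4): L=4.3060, (cx,cy)=(1.0000,0.0000)
member 6 (3-4): L=6.2732, (cx,cy)=(0.3239,-0.9461)
solve A·x = −loads:
  F[0-1] = -3148.4056 N (compression)
  F[0-2] = -2075.9380 N (compression)
  F[1-2] = +3280.2652 N (tension)
  F[1-3] = -2273.1605 N (compression)
  F[2-3] = -2410.0572 N (compression)
  F[2-4] = -606.5815 N (compression)
  F[3-4] = +1872.6462 N (tension)
  Rx@0 = +3025.4500 N
  Ry@0 = +3001.8136 N
  Ry@4 = -1771.6836 N

-2075.938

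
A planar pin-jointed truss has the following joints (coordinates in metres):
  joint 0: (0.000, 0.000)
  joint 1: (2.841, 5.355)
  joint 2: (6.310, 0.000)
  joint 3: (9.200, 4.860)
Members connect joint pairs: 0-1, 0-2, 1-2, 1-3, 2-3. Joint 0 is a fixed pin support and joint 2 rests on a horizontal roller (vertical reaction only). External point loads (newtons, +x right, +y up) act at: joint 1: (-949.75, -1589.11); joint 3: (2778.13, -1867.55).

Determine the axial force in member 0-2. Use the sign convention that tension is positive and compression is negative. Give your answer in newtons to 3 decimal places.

1130.499

N=4 nodes, M=5 members, R=3 reactions → 2N=8, M+R=8
member 0 (0-1): L=6.0620, (cx,cy)=(0.4687,0.8834)
member 1 (0-2): L=6.3100, (cx,cy)=(1.0000,0.0000)
member 2 (1-2): L=6.3804, (cx,cy)=(0.5437,-0.8393)
member 3 (1-3): L=6.3782, (cx,cy)=(0.9970,-0.0776)
member 4 (2-3): L=5.6544, (cx,cy)=(0.5111,0.8595)
solve A·x = −loads:
  F[0-1] = +1489.0964 N (tension)
  F[0-2] = +1130.4991 N (tension)
  F[1-2] = -3805.4538 N (compression)
  F[1-3] = +3727.8732 N (tension)
  F[2-3] = -1836.1968 N (compression)
  Rx@0 = -1828.3800 N
  Ry@0 = -1315.4354 N
  Ry@2 = +4772.0954 N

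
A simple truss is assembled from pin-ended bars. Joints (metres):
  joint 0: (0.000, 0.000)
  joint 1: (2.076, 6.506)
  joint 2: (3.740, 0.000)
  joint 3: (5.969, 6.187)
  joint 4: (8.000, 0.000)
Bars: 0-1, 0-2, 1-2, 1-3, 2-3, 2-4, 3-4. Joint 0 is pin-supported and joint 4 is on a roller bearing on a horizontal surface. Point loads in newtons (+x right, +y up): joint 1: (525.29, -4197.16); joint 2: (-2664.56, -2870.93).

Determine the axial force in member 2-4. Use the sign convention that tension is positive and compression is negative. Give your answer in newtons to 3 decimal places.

938.362

N=5 nodes, M=7 members, R=3 reactions → 2N=10, M+R=10
member 0 (0-1): L=6.8292, (cx,cy)=(0.3040,0.9527)
member 1 (0-2): L=3.7400, (cx,cy)=(1.0000,0.0000)
member 2 (1-2): L=6.7154, (cx,cy)=(0.2478,-0.9688)
member 3 (1-3): L=3.9060, (cx,cy)=(0.9967,-0.0817)
member 4 (2-3): L=6.5763, (cx,cy)=(0.3389,0.9408)
member 5 (2-4): L=4.2600, (cx,cy)=(1.0000,0.0000)
member 6 (3-4): L=6.5118, (cx,cy)=(0.3119,-0.9501)
solve A·x = −loads:
  F[0-1] = -4418.6875 N (compression)
  F[0-2] = -796.0364 N (compression)
  F[1-2] = +174.5111 N (tension)
  F[1-3] = -1918.1729 N (compression)
  F[2-3] = +2871.8580 N (tension)
  F[2-4] = +938.3617 N (tension)
  F[3-4] = -3008.5927 N (compression)
  Rx@0 = +2139.2700 N
  Ry@0 = +4209.5751 N
  Ry@4 = +2858.5149 N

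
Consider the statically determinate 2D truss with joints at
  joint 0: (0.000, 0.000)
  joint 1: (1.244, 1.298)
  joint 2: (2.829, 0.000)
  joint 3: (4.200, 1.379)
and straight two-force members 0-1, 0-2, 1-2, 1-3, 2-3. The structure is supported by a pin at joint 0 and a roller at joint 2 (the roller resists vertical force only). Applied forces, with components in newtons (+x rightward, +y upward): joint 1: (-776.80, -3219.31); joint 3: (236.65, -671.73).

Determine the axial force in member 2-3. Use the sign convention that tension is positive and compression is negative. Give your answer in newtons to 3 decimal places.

N=4 nodes, M=5 members, R=3 reactions → 2N=8, M+R=8
member 0 (0-1): L=1.7979, (cx,cy)=(0.6919,0.7220)
member 1 (0-2): L=2.8290, (cx,cy)=(1.0000,0.0000)
member 2 (1-2): L=2.0487, (cx,cy)=(0.7737,-0.6336)
member 3 (1-3): L=2.9571, (cx,cy)=(0.9996,0.0274)
member 4 (2-3): L=1.9446, (cx,cy)=(0.7050,0.7092)
solve A·x = −loads:
  F[0-1] = -2381.2757 N (compression)
  F[0-2] = +1107.5249 N (tension)
  F[1-2] = -2327.4502 N (compression)
  F[1-3] = +930.1630 N (tension)
  F[2-3] = -983.1461 N (compression)
  Rx@0 = +540.1500 N
  Ry@0 = +1719.1978 N
  Ry@2 = +2171.8422 N

-983.146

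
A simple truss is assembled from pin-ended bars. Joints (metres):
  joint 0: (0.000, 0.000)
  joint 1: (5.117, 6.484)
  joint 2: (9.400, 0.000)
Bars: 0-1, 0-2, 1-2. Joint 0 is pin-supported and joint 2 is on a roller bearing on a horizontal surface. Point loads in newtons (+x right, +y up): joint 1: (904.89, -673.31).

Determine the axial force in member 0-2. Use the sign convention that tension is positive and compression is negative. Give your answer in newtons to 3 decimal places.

654.410

N=3 nodes, M=3 members, R=3 reactions → 2N=6, M+R=6
member 0 (0-1): L=8.2599, (cx,cy)=(0.6195,0.7850)
member 1 (0-2): L=9.4000, (cx,cy)=(1.0000,0.0000)
member 2 (1-2): L=7.7709, (cx,cy)=(0.5512,-0.8344)
solve A·x = −loads:
  F[0-1] = +404.3271 N (tension)
  F[0-2] = +654.4097 N (tension)
  F[1-2] = -1187.3289 N (compression)
  Rx@0 = -904.8900 N
  Ry@0 = -317.3957 N
  Ry@2 = +990.7057 N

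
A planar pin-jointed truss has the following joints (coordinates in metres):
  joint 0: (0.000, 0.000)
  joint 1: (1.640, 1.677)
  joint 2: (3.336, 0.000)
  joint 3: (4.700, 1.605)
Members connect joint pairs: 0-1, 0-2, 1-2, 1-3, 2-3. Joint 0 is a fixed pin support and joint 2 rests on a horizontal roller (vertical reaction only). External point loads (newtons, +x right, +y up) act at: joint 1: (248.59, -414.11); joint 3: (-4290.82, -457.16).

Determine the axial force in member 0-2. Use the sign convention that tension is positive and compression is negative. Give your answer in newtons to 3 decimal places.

-2122.518

N=4 nodes, M=5 members, R=3 reactions → 2N=8, M+R=8
member 0 (0-1): L=2.3456, (cx,cy)=(0.6992,0.7149)
member 1 (0-2): L=3.3360, (cx,cy)=(1.0000,0.0000)
member 2 (1-2): L=2.3851, (cx,cy)=(0.7111,-0.7031)
member 3 (1-3): L=3.0608, (cx,cy)=(0.9997,-0.0235)
member 4 (2-3): L=2.1063, (cx,cy)=(0.6476,0.7620)
solve A·x = −loads:
  F[0-1] = -2745.6795 N (compression)
  F[0-2] = -2122.5175 N (compression)
  F[1-2] = +2330.9669 N (tension)
  F[1-3] = -3826.8621 N (compression)
  F[2-3] = -718.0845 N (compression)
  Rx@0 = +4042.2300 N
  Ry@0 = +1963.0231 N
  Ry@2 = -1091.7531 N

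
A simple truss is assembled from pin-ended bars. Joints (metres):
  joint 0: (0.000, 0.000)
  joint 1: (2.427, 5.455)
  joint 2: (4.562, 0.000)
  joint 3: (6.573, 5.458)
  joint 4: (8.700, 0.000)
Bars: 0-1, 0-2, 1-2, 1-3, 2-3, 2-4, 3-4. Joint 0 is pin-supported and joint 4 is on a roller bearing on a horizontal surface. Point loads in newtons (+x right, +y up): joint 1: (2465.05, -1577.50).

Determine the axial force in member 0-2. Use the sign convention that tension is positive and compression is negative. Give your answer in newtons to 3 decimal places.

2283.444

N=5 nodes, M=7 members, R=3 reactions → 2N=10, M+R=10
member 0 (0-1): L=5.9705, (cx,cy)=(0.4065,0.9137)
member 1 (0-2): L=4.5620, (cx,cy)=(1.0000,0.0000)
member 2 (1-2): L=5.8579, (cx,cy)=(0.3645,-0.9312)
member 3 (1-3): L=4.1460, (cx,cy)=(1.0000,0.0007)
member 4 (2-3): L=5.8167, (cx,cy)=(0.3457,0.9383)
member 5 (2-4): L=4.1380, (cx,cy)=(1.0000,0.0000)
member 6 (3-4): L=5.8578, (cx,cy)=(0.3631,-0.9317)
solve A·x = −loads:
  F[0-1] = +446.7593 N (tension)
  F[0-2] = +2283.4442 N (tension)
  F[1-2] = -2133.5211 N (compression)
  F[1-3] = -1505.8536 N (compression)
  F[2-3] = +2117.3396 N (tension)
  F[2-4] = +773.8269 N (tension)
  F[3-4] = -2131.1368 N (compression)
  Rx@0 = -2465.0500 N
  Ry@0 = -408.1828 N
  Ry@4 = +1985.6828 N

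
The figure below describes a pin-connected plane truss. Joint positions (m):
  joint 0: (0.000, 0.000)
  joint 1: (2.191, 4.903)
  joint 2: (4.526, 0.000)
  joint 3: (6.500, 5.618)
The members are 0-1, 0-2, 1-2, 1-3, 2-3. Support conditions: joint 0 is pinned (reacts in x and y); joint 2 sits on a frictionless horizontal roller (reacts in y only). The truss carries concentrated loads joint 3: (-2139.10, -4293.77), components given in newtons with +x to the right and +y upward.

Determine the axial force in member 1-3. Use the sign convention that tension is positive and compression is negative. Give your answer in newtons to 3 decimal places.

-678.579

N=4 nodes, M=5 members, R=3 reactions → 2N=8, M+R=8
member 0 (0-1): L=5.3703, (cx,cy)=(0.4080,0.9130)
member 1 (0-2): L=4.5260, (cx,cy)=(1.0000,0.0000)
member 2 (1-2): L=5.4306, (cx,cy)=(0.4300,-0.9028)
member 3 (1-3): L=4.3679, (cx,cy)=(0.9865,0.1637)
member 4 (2-3): L=5.9547, (cx,cy)=(0.3315,0.9435)
solve A·x = −loads:
  F[0-1] = -857.0678 N (compression)
  F[0-2] = -1789.4281 N (compression)
  F[1-2] = +743.6657 N (tension)
  F[1-3] = -678.5785 N (compression)
  F[2-3] = -4433.3789 N (compression)
  Rx@0 = +2139.1000 N
  Ry@0 = +782.4927 N
  Ry@2 = +3511.2773 N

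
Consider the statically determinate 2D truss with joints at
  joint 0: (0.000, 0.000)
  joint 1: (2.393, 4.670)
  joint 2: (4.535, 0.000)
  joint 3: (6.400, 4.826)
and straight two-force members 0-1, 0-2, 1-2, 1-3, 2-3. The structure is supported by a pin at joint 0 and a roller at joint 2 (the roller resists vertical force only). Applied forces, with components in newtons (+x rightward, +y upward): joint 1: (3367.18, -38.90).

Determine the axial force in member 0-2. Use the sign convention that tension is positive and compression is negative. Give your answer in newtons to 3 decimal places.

1599.823

N=4 nodes, M=5 members, R=3 reactions → 2N=8, M+R=8
member 0 (0-1): L=5.2474, (cx,cy)=(0.4560,0.8900)
member 1 (0-2): L=4.5350, (cx,cy)=(1.0000,0.0000)
member 2 (1-2): L=5.1378, (cx,cy)=(0.4169,-0.9089)
member 3 (1-3): L=4.0100, (cx,cy)=(0.9992,0.0389)
member 4 (2-3): L=5.1738, (cx,cy)=(0.3605,0.9328)
solve A·x = −loads:
  F[0-1] = +3875.4928 N (tension)
  F[0-2] = +1599.8228 N (tension)
  F[1-2] = -3837.3395 N (compression)
  F[1-3] = -0.0000 N (compression)
  F[2-3] = +0.0000 N (tension)
  Rx@0 = -3367.1800 N
  Ry@0 = -3449.0423 N
  Ry@2 = +3487.9423 N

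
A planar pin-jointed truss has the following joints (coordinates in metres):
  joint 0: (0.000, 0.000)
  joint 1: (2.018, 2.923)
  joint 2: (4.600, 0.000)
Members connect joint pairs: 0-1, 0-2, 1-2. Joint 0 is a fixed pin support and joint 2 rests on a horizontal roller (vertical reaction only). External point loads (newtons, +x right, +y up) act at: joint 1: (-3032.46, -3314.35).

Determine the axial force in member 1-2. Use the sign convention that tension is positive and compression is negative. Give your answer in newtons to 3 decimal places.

N=3 nodes, M=3 members, R=3 reactions → 2N=6, M+R=6
member 0 (0-1): L=3.5519, (cx,cy)=(0.5681,0.8229)
member 1 (0-2): L=4.6000, (cx,cy)=(1.0000,0.0000)
member 2 (1-2): L=3.9001, (cx,cy)=(0.6620,-0.7495)
solve A·x = −loads:
  F[0-1] = -4602.1937 N (compression)
  F[0-2] = -417.7660 N (compression)
  F[1-2] = +631.0312 N (tension)
  Rx@0 = +3032.4600 N
  Ry@0 = +3787.2896 N
  Ry@2 = -472.9396 N

631.031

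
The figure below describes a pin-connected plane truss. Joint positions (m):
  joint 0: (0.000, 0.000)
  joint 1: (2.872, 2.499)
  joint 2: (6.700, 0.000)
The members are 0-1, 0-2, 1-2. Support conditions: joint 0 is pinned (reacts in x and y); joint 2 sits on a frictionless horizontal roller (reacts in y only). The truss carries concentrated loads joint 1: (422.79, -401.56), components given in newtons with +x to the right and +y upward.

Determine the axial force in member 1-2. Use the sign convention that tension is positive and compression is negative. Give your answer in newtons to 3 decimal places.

N=3 nodes, M=3 members, R=3 reactions → 2N=6, M+R=6
member 0 (0-1): L=3.8070, (cx,cy)=(0.7544,0.6564)
member 1 (0-2): L=6.7000, (cx,cy)=(1.0000,0.0000)
member 2 (1-2): L=4.5715, (cx,cy)=(0.8374,-0.5466)
solve A·x = −loads:
  F[0-1] = -109.2811 N (compression)
  F[0-2] = +505.2313 N (tension)
  F[1-2] = -603.3603 N (compression)
  Rx@0 = -422.7900 N
  Ry@0 = +71.7342 N
  Ry@2 = +329.8258 N

-603.360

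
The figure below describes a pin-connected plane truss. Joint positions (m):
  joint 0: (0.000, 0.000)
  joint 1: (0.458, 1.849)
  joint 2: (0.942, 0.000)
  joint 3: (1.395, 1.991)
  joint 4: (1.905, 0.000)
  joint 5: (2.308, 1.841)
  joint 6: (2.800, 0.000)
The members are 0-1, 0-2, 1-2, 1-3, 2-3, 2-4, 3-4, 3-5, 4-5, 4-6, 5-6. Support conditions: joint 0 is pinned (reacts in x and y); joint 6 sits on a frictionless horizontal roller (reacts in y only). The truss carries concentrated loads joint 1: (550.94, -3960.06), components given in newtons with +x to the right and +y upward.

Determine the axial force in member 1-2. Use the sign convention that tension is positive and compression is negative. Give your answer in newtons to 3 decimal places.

-1198.813

N=7 nodes, M=11 members, R=3 reactions → 2N=14, M+R=14
member 0 (0-1): L=1.9049, (cx,cy)=(0.2404,0.9707)
member 1 (0-2): L=0.9420, (cx,cy)=(1.0000,0.0000)
member 2 (1-2): L=1.9113, (cx,cy)=(0.2532,-0.9674)
member 3 (1-3): L=0.9477, (cx,cy)=(0.9887,0.1498)
member 4 (2-3): L=2.0419, (cx,cy)=(0.2219,0.9751)
member 5 (2-4): L=0.9630, (cx,cy)=(1.0000,0.0000)
member 6 (3-4): L=2.0553, (cx,cy)=(0.2481,-0.9687)
member 7 (3-5): L=0.9252, (cx,cy)=(0.9868,-0.1621)
member 8 (4-5): L=1.8846, (cx,cy)=(0.2138,0.9769)
member 9 (4-6): L=0.8950, (cx,cy)=(1.0000,0.0000)
member 10 (5-6): L=1.9056, (cx,cy)=(0.2582,-0.9661)
solve A·x = −loads:
  F[0-1] = -3037.5975 N (compression)
  F[0-2] = +1281.2853 N (tension)
  F[1-2] = -1198.8135 N (compression)
  F[1-3] = -988.8720 N (compression)
  F[2-3] = +1189.3785 N (tension)
  F[2-4] = +713.8401 N (tension)
  F[3-4] = -963.7210 N (compression)
  F[3-5] = -481.0652 N (compression)
  F[4-5] = +955.6856 N (tension)
  F[4-6] = +270.3381 N (tension)
  F[5-6] = -1047.0703 N (compression)
  Rx@0 = -550.9400 N
  Ry@0 = +2948.4902 N
  Ry@6 = +1011.5698 N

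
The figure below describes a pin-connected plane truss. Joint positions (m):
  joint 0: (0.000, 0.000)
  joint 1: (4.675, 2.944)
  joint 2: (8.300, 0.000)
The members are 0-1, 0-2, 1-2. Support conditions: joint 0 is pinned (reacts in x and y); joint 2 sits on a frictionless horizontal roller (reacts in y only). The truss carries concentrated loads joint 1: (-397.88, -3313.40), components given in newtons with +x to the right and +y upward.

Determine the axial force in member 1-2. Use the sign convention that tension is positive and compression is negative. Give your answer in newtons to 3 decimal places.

-2736.502

N=3 nodes, M=3 members, R=3 reactions → 2N=6, M+R=6
member 0 (0-1): L=5.5247, (cx,cy)=(0.8462,0.5329)
member 1 (0-2): L=8.3000, (cx,cy)=(1.0000,0.0000)
member 2 (1-2): L=4.6699, (cx,cy)=(0.7763,-0.6304)
solve A·x = −loads:
  F[0-1] = -2980.5170 N (compression)
  F[0-2] = +2124.2143 N (tension)
  F[1-2] = -2736.5025 N (compression)
  Rx@0 = +397.8800 N
  Ry@0 = +1588.2450 N
  Ry@2 = +1725.1550 N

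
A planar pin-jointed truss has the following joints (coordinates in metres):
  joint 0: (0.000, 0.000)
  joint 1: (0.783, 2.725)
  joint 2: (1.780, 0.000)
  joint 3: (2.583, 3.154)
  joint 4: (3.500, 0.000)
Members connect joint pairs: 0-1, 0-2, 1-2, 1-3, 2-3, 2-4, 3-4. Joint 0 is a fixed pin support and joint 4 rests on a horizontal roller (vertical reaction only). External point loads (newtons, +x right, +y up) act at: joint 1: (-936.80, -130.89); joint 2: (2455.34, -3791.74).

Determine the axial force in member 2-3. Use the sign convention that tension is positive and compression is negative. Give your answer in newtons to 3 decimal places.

N=5 nodes, M=7 members, R=3 reactions → 2N=10, M+R=10
member 0 (0-1): L=2.8353, (cx,cy)=(0.2762,0.9611)
member 1 (0-2): L=1.7800, (cx,cy)=(1.0000,0.0000)
member 2 (1-2): L=2.9017, (cx,cy)=(0.3436,-0.9391)
member 3 (1-3): L=1.8504, (cx,cy)=(0.9728,0.2318)
member 4 (2-3): L=3.2546, (cx,cy)=(0.2467,0.9691)
member 5 (2-4): L=1.7200, (cx,cy)=(1.0000,0.0000)
member 6 (3-4): L=3.2846, (cx,cy)=(0.2792,-0.9602)
solve A·x = −loads:
  F[0-1] = -2803.3652 N (compression)
  F[0-2] = +2292.7311 N (tension)
  F[1-2] = +2548.6661 N (tension)
  F[1-3] = -733.0769 N (compression)
  F[2-3] = +1442.8486 N (tension)
  F[2-4] = +357.1145 N (tension)
  F[3-4] = -1279.1479 N (compression)
  Rx@0 = -1518.5400 N
  Ry@0 = +2694.3431 N
  Ry@4 = +1228.2869 N

1442.849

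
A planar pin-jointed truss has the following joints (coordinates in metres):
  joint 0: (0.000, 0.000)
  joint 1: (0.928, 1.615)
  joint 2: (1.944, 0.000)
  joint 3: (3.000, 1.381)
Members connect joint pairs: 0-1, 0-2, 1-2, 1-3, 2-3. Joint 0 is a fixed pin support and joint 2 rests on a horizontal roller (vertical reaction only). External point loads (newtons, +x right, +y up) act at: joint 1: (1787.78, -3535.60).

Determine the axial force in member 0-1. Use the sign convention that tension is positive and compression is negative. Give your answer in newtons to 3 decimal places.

-418.205

N=4 nodes, M=5 members, R=3 reactions → 2N=8, M+R=8
member 0 (0-1): L=1.8626, (cx,cy)=(0.4982,0.8671)
member 1 (0-2): L=1.9440, (cx,cy)=(1.0000,0.0000)
member 2 (1-2): L=1.9080, (cx,cy)=(0.5325,-0.8464)
member 3 (1-3): L=2.0852, (cx,cy)=(0.9937,-0.1122)
member 4 (2-3): L=1.7385, (cx,cy)=(0.6074,0.7944)
solve A·x = −loads:
  F[0-1] = -418.2053 N (compression)
  F[0-2] = +1996.1378 N (tension)
  F[1-2] = -3748.6612 N (compression)
  F[1-3] = +0.0000 N (tension)
  F[2-3] = -0.0000 N (compression)
  Rx@0 = -1787.7800 N
  Ry@0 = +362.6054 N
  Ry@2 = +3172.9946 N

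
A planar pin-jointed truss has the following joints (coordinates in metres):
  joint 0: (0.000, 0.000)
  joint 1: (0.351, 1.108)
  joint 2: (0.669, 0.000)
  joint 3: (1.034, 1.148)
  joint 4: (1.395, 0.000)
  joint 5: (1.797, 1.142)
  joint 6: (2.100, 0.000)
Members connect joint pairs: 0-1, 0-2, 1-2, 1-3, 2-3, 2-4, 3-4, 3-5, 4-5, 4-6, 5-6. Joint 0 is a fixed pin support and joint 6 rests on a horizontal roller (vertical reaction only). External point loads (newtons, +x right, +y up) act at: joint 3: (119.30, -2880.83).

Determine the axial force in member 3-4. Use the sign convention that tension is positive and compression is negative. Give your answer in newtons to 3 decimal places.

N=7 nodes, M=11 members, R=3 reactions → 2N=14, M+R=14
member 0 (0-1): L=1.1623, (cx,cy)=(0.3020,0.9533)
member 1 (0-2): L=0.6690, (cx,cy)=(1.0000,0.0000)
member 2 (1-2): L=1.1527, (cx,cy)=(0.2759,-0.9612)
member 3 (1-3): L=0.6842, (cx,cy)=(0.9983,0.0585)
member 4 (2-3): L=1.2046, (cx,cy)=(0.3030,0.9530)
member 5 (2-4): L=0.7260, (cx,cy)=(1.0000,0.0000)
member 6 (3-4): L=1.2034, (cx,cy)=(0.3000,-0.9539)
member 7 (3-5): L=0.7630, (cx,cy)=(1.0000,-0.0079)
member 8 (4-5): L=1.2107, (cx,cy)=(0.3320,0.9433)
member 9 (4-6): L=0.7050, (cx,cy)=(1.0000,0.0000)
member 10 (5-6): L=1.1815, (cx,cy)=(0.2565,-0.9666)
solve A·x = −loads:
  F[0-1] = -1465.5757 N (compression)
  F[0-2] = +561.8980 N (tension)
  F[1-2] = +1403.0011 N (tension)
  F[1-3] = -831.0608 N (compression)
  F[2-3] = -1415.0802 N (compression)
  F[2-4] = +1377.7058 N (tension)
  F[3-4] = -1547.7817 N (compression)
  F[3-5] = -913.4338 N (compression)
  F[4-5] = +1565.3090 N (tension)
  F[4-6] = +393.6567 N (tension)
  F[5-6] = -1535.0183 N (compression)
  Rx@0 = -119.3000 N
  Ry@0 = +1397.1468 N
  Ry@6 = +1483.6832 N

-1547.782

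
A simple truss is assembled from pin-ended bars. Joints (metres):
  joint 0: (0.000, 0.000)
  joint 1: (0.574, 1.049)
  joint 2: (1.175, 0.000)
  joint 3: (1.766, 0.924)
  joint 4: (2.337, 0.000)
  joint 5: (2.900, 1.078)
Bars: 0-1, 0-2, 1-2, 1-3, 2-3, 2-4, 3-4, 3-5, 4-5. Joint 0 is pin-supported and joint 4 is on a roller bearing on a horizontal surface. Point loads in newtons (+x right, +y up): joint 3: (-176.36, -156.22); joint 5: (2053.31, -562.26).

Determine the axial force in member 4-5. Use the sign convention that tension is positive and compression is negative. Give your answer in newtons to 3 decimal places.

-1021.344

N=6 nodes, M=9 members, R=3 reactions → 2N=12, M+R=12
member 0 (0-1): L=1.1958, (cx,cy)=(0.4800,0.8773)
member 1 (0-2): L=1.1750, (cx,cy)=(1.0000,0.0000)
member 2 (1-2): L=1.2090, (cx,cy)=(0.4971,-0.8677)
member 3 (1-3): L=1.1985, (cx,cy)=(0.9945,-0.1043)
member 4 (2-3): L=1.0968, (cx,cy)=(0.5388,0.8424)
member 5 (2-4): L=1.1620, (cx,cy)=(1.0000,0.0000)
member 6 (3-4): L=1.0862, (cx,cy)=(0.5257,-0.8507)
member 7 (3-5): L=1.1444, (cx,cy)=(0.9909,0.1346)
member 8 (4-5): L=1.2162, (cx,cy)=(0.4629,0.8864)
solve A·x = −loads:
  F[0-1] = +1111.0730 N (tension)
  F[0-2] = +1343.6088 N (tension)
  F[1-2] = -1263.7138 N (compression)
  F[1-3] = +1167.9260 N (tension)
  F[2-3] = +1301.6097 N (tension)
  F[2-4] = +14.0588 N (tension)
  F[3-4] = -926.1582 N (compression)
  F[3-5] = +2549.3096 N (tension)
  F[4-5] = -1021.3443 N (compression)
  Rx@0 = -1876.9500 N
  Ry@0 = -974.6950 N
  Ry@4 = +1693.1750 N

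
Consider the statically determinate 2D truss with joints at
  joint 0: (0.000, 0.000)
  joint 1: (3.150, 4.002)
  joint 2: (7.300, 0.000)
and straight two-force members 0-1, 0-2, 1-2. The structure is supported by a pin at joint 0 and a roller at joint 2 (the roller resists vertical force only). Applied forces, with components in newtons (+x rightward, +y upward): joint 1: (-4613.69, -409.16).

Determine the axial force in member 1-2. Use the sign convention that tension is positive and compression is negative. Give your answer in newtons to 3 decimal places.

N=3 nodes, M=3 members, R=3 reactions → 2N=6, M+R=6
member 0 (0-1): L=5.0930, (cx,cy)=(0.6185,0.7858)
member 1 (0-2): L=7.3000, (cx,cy)=(1.0000,0.0000)
member 2 (1-2): L=5.7653, (cx,cy)=(0.7198,-0.6942)
solve A·x = −loads:
  F[0-1] = -3514.8448 N (compression)
  F[0-2] = -2439.7665 N (compression)
  F[1-2] = +3389.3850 N (tension)
  Rx@0 = +4613.6900 N
  Ry@0 = +2761.9180 N
  Ry@2 = -2352.7580 N

3389.385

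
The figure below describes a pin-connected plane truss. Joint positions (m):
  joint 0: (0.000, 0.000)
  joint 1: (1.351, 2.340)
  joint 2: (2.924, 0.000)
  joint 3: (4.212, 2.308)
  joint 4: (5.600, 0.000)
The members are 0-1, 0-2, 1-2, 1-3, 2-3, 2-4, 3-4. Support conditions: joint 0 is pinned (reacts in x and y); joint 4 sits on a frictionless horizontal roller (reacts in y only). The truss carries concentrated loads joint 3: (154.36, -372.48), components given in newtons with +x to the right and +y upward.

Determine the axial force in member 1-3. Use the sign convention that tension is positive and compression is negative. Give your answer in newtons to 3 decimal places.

N=5 nodes, M=7 members, R=3 reactions → 2N=10, M+R=10
member 0 (0-1): L=2.7020, (cx,cy)=(0.5000,0.8660)
member 1 (0-2): L=2.9240, (cx,cy)=(1.0000,0.0000)
member 2 (1-2): L=2.8196, (cx,cy)=(0.5579,-0.8299)
member 3 (1-3): L=2.8612, (cx,cy)=(0.9999,-0.0112)
member 4 (2-3): L=2.6431, (cx,cy)=(0.4873,0.8732)
member 5 (2-4): L=2.6760, (cx,cy)=(1.0000,0.0000)
member 6 (3-4): L=2.6932, (cx,cy)=(0.5154,-0.8570)
solve A·x = −loads:
  F[0-1] = -33.1439 N (compression)
  F[0-2] = +170.9320 N (tension)
  F[1-2] = +35.0730 N (tension)
  F[1-3] = -36.1410 N (compression)
  F[2-3] = -33.3334 N (compression)
  F[2-4] = +206.7426 N (tension)
  F[3-4] = -401.1543 N (compression)
  Rx@0 = -154.3600 N
  Ry@0 = +28.7035 N
  Ry@4 = +343.7765 N

-36.141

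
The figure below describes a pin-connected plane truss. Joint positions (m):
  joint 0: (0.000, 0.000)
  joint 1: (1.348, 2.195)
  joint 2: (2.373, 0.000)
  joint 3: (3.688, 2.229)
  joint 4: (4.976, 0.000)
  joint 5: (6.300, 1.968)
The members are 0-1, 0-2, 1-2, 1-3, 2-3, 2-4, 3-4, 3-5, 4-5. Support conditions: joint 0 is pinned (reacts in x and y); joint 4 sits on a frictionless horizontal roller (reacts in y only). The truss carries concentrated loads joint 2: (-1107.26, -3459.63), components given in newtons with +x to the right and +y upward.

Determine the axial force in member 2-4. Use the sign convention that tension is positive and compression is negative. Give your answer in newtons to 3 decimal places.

N=6 nodes, M=9 members, R=3 reactions → 2N=12, M+R=12
member 0 (0-1): L=2.5759, (cx,cy)=(0.5233,0.8521)
member 1 (0-2): L=2.3730, (cx,cy)=(1.0000,0.0000)
member 2 (1-2): L=2.4225, (cx,cy)=(0.4231,-0.9061)
member 3 (1-3): L=2.3402, (cx,cy)=(0.9999,0.0145)
member 4 (2-3): L=2.5880, (cx,cy)=(0.5081,0.8613)
member 5 (2-4): L=2.6030, (cx,cy)=(1.0000,0.0000)
member 6 (3-4): L=2.5744, (cx,cy)=(0.5003,-0.8658)
member 7 (3-5): L=2.6250, (cx,cy)=(0.9950,-0.0994)
member 8 (4-5): L=2.3719, (cx,cy)=(0.5582,0.8297)
solve A·x = −loads:
  F[0-1] = -2123.8000 N (compression)
  F[0-2] = +4.1616 N (tension)
  F[1-2] = +1966.2041 N (tension)
  F[1-3] = -1943.5501 N (compression)
  F[2-3] = +1948.3572 N (tension)
  F[2-4] = +953.3510 N (tension)
  F[3-4] = -1905.4960 N (compression)
  F[3-5] = -0.0000 N (tension)
  F[4-5] = +0.0000 N (tension)
  Rx@0 = +1107.2600 N
  Ry@0 = +1809.7703 N
  Ry@4 = +1649.8597 N

953.351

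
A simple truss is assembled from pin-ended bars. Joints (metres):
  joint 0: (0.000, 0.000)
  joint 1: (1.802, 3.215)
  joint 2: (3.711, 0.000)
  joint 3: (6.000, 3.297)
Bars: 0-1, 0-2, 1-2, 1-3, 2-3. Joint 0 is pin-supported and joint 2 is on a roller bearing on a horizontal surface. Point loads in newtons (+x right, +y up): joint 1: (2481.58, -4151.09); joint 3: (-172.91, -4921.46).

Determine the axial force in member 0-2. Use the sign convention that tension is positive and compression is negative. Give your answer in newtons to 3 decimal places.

N=4 nodes, M=5 members, R=3 reactions → 2N=8, M+R=8
member 0 (0-1): L=3.6856, (cx,cy)=(0.4889,0.8723)
member 1 (0-2): L=3.7110, (cx,cy)=(1.0000,0.0000)
member 2 (1-2): L=3.7391, (cx,cy)=(0.5106,-0.8598)
member 3 (1-3): L=4.1988, (cx,cy)=(0.9998,0.0195)
member 4 (2-3): L=4.0137, (cx,cy)=(0.5703,0.8214)
solve A·x = −loads:
  F[0-1] = +3320.4756 N (tension)
  F[0-2] = +685.1772 N (tension)
  F[1-2] = -8121.6800 N (compression)
  F[1-3] = +3289.1231 N (tension)
  F[2-3] = -6069.4712 N (compression)
  Rx@0 = -2308.6700 N
  Ry@0 = -2896.5202 N
  Ry@2 = +11969.0702 N

685.177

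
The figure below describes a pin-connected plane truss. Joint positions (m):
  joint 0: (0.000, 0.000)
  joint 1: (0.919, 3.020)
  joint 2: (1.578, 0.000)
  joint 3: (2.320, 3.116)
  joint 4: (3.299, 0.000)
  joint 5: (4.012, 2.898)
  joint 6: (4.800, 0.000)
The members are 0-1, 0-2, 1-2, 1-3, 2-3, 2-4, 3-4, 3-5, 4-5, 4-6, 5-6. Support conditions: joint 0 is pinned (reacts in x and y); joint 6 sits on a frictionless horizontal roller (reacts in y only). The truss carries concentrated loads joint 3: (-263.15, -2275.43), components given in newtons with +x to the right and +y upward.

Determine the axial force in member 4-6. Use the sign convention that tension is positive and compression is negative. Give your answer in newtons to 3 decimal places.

N=7 nodes, M=11 members, R=3 reactions → 2N=14, M+R=14
member 0 (0-1): L=3.1567, (cx,cy)=(0.2911,0.9567)
member 1 (0-2): L=1.5780, (cx,cy)=(1.0000,0.0000)
member 2 (1-2): L=3.0911, (cx,cy)=(0.2132,-0.9770)
member 3 (1-3): L=1.4043, (cx,cy)=(0.9977,0.0684)
member 4 (2-3): L=3.2031, (cx,cy)=(0.2316,0.9728)
member 5 (2-4): L=1.7210, (cx,cy)=(1.0000,0.0000)
member 6 (3-4): L=3.2662, (cx,cy)=(0.2997,-0.9540)
member 7 (3-5): L=1.7060, (cx,cy)=(0.9918,-0.1278)
member 8 (4-5): L=2.9844, (cx,cy)=(0.2389,0.9710)
member 9 (4-6): L=1.5010, (cx,cy)=(1.0000,0.0000)
member 10 (5-6): L=3.0032, (cx,cy)=(0.2624,-0.9650)
solve A·x = −loads:
  F[0-1] = -1407.4293 N (compression)
  F[0-2] = +146.5862 N (tension)
  F[1-2] = +1329.5347 N (tension)
  F[1-3] = -694.8120 N (compression)
  F[2-3] = -1335.2887 N (compression)
  F[2-4] = +739.3543 N (tension)
  F[3-4] = -910.7507 N (compression)
  F[3-5] = -470.2218 N (compression)
  F[4-5] = +894.7864 N (tension)
  F[4-6] = +252.5959 N (tension)
  F[5-6] = -962.6925 N (compression)
  Rx@0 = +263.1500 N
  Ry@0 = +1346.4670 N
  Ry@6 = +928.9630 N

252.596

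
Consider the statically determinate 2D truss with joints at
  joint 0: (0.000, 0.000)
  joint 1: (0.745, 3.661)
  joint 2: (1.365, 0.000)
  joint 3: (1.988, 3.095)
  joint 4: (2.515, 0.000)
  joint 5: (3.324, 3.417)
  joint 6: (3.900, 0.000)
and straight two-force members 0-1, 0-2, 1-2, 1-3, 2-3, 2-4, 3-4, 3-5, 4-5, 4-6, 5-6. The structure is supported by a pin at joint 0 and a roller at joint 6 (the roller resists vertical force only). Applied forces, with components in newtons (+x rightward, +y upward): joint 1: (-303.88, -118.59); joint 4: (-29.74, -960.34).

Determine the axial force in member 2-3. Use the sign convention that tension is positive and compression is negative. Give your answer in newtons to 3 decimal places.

-588.237

N=7 nodes, M=11 members, R=3 reactions → 2N=14, M+R=14
member 0 (0-1): L=3.7360, (cx,cy)=(0.1994,0.9799)
member 1 (0-2): L=1.3650, (cx,cy)=(1.0000,0.0000)
member 2 (1-2): L=3.7131, (cx,cy)=(0.1670,-0.9860)
member 3 (1-3): L=1.3658, (cx,cy)=(0.9101,-0.4144)
member 4 (2-3): L=3.1571, (cx,cy)=(0.1973,0.9803)
member 5 (2-4): L=1.1500, (cx,cy)=(1.0000,0.0000)
member 6 (3-4): L=3.1395, (cx,cy)=(0.1679,-0.9858)
member 7 (3-5): L=1.3743, (cx,cy)=(0.9722,0.2343)
member 8 (4-5): L=3.5115, (cx,cy)=(0.2304,0.9731)
member 9 (4-6): L=1.3850, (cx,cy)=(1.0000,0.0000)
member 10 (5-6): L=3.4652, (cx,cy)=(0.1662,-0.9861)
solve A·x = −loads:
  F[0-1] = -737.0402 N (compression)
  F[0-2] = -186.6473 N (compression)
  F[1-2] = +584.8808 N (tension)
  F[1-3] = +65.0999 N (tension)
  F[2-3] = -588.2366 N (compression)
  F[2-4] = +27.0925 N (tension)
  F[3-4] = +574.8499 N (tension)
  F[3-5] = -157.7164 N (compression)
  F[4-5] = +404.5289 N (tension)
  F[4-6] = +60.1272 N (tension)
  F[5-6] = -361.7246 N (compression)
  Rx@0 = +333.6200 N
  Ry@0 = +722.2377 N
  Ry@6 = +356.6923 N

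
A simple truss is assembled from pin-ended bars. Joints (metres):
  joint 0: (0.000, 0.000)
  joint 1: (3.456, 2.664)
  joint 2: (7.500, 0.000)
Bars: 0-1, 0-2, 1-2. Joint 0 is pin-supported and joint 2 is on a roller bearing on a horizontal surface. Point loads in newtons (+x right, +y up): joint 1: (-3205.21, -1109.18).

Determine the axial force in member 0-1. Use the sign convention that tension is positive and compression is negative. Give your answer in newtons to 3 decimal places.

-2844.452

N=3 nodes, M=3 members, R=3 reactions → 2N=6, M+R=6
member 0 (0-1): L=4.3636, (cx,cy)=(0.7920,0.6105)
member 1 (0-2): L=7.5000, (cx,cy)=(1.0000,0.0000)
member 2 (1-2): L=4.8426, (cx,cy)=(0.8351,-0.5501)
solve A·x = −loads:
  F[0-1] = -2844.4522 N (compression)
  F[0-2] = -952.3748 N (compression)
  F[1-2] = +1140.4490 N (tension)
  Rx@0 = +3205.2100 N
  Ry@0 = +1736.5604 N
  Ry@2 = -627.3804 N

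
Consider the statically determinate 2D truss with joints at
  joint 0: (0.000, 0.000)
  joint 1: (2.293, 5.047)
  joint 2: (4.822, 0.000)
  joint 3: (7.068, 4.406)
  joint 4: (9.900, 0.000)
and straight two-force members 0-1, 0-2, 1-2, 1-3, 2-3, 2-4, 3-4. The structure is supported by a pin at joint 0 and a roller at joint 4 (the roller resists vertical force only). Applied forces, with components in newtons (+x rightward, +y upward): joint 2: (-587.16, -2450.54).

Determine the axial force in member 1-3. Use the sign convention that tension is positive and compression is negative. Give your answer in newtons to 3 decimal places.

N=5 nodes, M=7 members, R=3 reactions → 2N=10, M+R=10
member 0 (0-1): L=5.5435, (cx,cy)=(0.4136,0.9104)
member 1 (0-2): L=4.8220, (cx,cy)=(1.0000,0.0000)
member 2 (1-2): L=5.6452, (cx,cy)=(0.4480,-0.8940)
member 3 (1-3): L=4.8178, (cx,cy)=(0.9911,-0.1330)
member 4 (2-3): L=4.9454, (cx,cy)=(0.4542,0.8909)
member 5 (2-4): L=5.0780, (cx,cy)=(1.0000,0.0000)
member 6 (3-4): L=5.2377, (cx,cy)=(0.5407,-0.8412)
solve A·x = −loads:
  F[0-1] = -1380.5994 N (compression)
  F[0-2] = -16.0891 N (compression)
  F[1-2] = +1599.2537 N (tension)
  F[1-3] = -1299.0743 N (compression)
  F[2-3] = +1145.7205 N (tension)
  F[2-4] = +767.1893 N (tension)
  F[3-4] = -1418.8825 N (compression)
  Rx@0 = +587.1600 N
  Ry@0 = +1256.9537 N
  Ry@4 = +1193.5863 N

-1299.074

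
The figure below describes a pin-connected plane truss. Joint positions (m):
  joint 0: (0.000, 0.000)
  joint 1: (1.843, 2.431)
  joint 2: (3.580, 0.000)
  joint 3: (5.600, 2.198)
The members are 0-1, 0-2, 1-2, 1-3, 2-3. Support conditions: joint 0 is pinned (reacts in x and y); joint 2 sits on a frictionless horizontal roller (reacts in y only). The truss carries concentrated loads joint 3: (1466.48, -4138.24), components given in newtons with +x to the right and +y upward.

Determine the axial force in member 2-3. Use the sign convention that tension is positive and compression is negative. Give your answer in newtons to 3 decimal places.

-5200.461

N=4 nodes, M=5 members, R=3 reactions → 2N=8, M+R=8
member 0 (0-1): L=3.0506, (cx,cy)=(0.6041,0.7969)
member 1 (0-2): L=3.5800, (cx,cy)=(1.0000,0.0000)
member 2 (1-2): L=2.9878, (cx,cy)=(0.5814,-0.8136)
member 3 (1-3): L=3.7642, (cx,cy)=(0.9981,-0.0619)
member 4 (2-3): L=2.9852, (cx,cy)=(0.6767,0.7363)
solve A·x = −loads:
  F[0-1] = +4060.0180 N (tension)
  F[0-2] = -986.3204 N (compression)
  F[1-2] = -4356.3817 N (compression)
  F[1-3] = +4995.0257 N (tension)
  F[2-3] = -5200.4607 N (compression)
  Rx@0 = -1466.4800 N
  Ry@0 = -3235.3541 N
  Ry@2 = +7373.5941 N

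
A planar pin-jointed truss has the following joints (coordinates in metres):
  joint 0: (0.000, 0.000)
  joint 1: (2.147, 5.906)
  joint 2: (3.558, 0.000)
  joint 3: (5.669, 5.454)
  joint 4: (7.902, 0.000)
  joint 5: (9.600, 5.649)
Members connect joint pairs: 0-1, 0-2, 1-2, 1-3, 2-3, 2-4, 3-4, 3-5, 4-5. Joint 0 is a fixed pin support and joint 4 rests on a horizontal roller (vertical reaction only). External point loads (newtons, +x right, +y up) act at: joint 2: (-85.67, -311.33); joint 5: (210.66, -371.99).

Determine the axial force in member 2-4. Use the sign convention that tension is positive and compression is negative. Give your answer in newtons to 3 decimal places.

N=6 nodes, M=9 members, R=3 reactions → 2N=12, M+R=12
member 0 (0-1): L=6.2841, (cx,cy)=(0.3417,0.9398)
member 1 (0-2): L=3.5580, (cx,cy)=(1.0000,0.0000)
member 2 (1-2): L=6.0722, (cx,cy)=(0.2324,-0.9726)
member 3 (1-3): L=3.5509, (cx,cy)=(0.9919,-0.1273)
member 4 (2-3): L=5.8483, (cx,cy)=(0.3610,0.9326)
member 5 (2-4): L=4.3440, (cx,cy)=(1.0000,0.0000)
member 6 (3-4): L=5.8934, (cx,cy)=(0.3789,-0.9254)
member 7 (3-5): L=3.9358, (cx,cy)=(0.9988,0.0495)
member 8 (4-5): L=5.8987, (cx,cy)=(0.2879,0.9577)
solve A·x = −loads:
  F[0-1] = +63.1845 N (tension)
  F[0-2] = +103.4028 N (tension)
  F[1-2] = -65.9232 N (compression)
  F[1-3] = +37.2085 N (tension)
  F[2-3] = +402.5910 N (tension)
  F[2-4] = +28.4347 N (tension)
  F[3-4] = -383.0331 N (compression)
  F[3-5] = +327.7579 N (tension)
  F[4-5] = -405.3879 N (compression)
  Rx@0 = -124.9900 N
  Ry@0 = -59.3824 N
  Ry@4 = +742.7024 N

28.435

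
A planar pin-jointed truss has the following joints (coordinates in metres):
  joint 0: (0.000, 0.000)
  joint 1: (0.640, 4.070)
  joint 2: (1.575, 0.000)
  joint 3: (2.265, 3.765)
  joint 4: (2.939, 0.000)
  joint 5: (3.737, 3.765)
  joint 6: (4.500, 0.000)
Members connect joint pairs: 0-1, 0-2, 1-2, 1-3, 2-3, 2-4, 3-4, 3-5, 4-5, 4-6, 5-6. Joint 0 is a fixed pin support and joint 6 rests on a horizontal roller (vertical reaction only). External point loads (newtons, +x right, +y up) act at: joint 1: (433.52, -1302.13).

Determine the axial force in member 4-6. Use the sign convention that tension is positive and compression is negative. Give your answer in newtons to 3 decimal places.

116.991

N=7 nodes, M=11 members, R=3 reactions → 2N=14, M+R=14
member 0 (0-1): L=4.1200, (cx,cy)=(0.1553,0.9879)
member 1 (0-2): L=1.5750, (cx,cy)=(1.0000,0.0000)
member 2 (1-2): L=4.1760, (cx,cy)=(0.2239,-0.9746)
member 3 (1-3): L=1.6534, (cx,cy)=(0.9828,-0.1845)
member 4 (2-3): L=3.8277, (cx,cy)=(0.1803,0.9836)
member 5 (2-4): L=1.3640, (cx,cy)=(1.0000,0.0000)
member 6 (3-4): L=3.8249, (cx,cy)=(0.1762,-0.9844)
member 7 (3-5): L=1.4720, (cx,cy)=(1.0000,0.0000)
member 8 (4-5): L=3.8486, (cx,cy)=(0.2073,0.9783)
member 9 (4-6): L=1.5610, (cx,cy)=(1.0000,0.0000)
member 10 (5-6): L=3.8415, (cx,cy)=(0.1986,-0.9801)
solve A·x = −loads:
  F[0-1] = -733.7503 N (compression)
  F[0-2] = +547.5003 N (tension)
  F[1-2] = -508.8255 N (compression)
  F[1-3] = -441.1465 N (compression)
  F[2-3] = +504.1670 N (tension)
  F[2-4] = +342.6920 N (tension)
  F[3-4] = -586.4638 N (compression)
  F[3-5] = -239.3478 N (compression)
  F[4-5] = +590.1111 N (tension)
  F[4-6] = +116.9906 N (tension)
  F[5-6] = -589.0217 N (compression)
  Rx@0 = -433.5200 N
  Ry@0 = +724.8434 N
  Ry@6 = +577.2866 N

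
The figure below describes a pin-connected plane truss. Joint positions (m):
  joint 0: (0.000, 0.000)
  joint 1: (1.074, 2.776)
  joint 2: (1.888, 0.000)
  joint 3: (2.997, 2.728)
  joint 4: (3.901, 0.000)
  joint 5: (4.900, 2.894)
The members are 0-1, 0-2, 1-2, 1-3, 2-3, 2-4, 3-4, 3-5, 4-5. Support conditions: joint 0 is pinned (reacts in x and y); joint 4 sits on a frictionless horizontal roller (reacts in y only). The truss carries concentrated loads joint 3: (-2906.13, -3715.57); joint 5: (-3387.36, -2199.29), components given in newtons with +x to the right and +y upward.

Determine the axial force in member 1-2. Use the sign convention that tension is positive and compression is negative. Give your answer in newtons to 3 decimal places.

5133.274

N=6 nodes, M=9 members, R=3 reactions → 2N=12, M+R=12
member 0 (0-1): L=2.9765, (cx,cy)=(0.3608,0.9326)
member 1 (0-2): L=1.8880, (cx,cy)=(1.0000,0.0000)
member 2 (1-2): L=2.8929, (cx,cy)=(0.2814,-0.9596)
member 3 (1-3): L=1.9236, (cx,cy)=(0.9997,-0.0250)
member 4 (2-3): L=2.9448, (cx,cy)=(0.3766,0.9264)
member 5 (2-4): L=2.0130, (cx,cy)=(1.0000,0.0000)
member 6 (3-4): L=2.8739, (cx,cy)=(0.3146,-0.9492)
member 7 (3-5): L=1.9102, (cx,cy)=(0.9962,0.0869)
member 8 (4-5): L=3.0616, (cx,cy)=(0.3263,0.9453)
solve A·x = −loads:
  F[0-1] = -5192.8714 N (compression)
  F[0-2] = -4419.7751 N (compression)
  F[1-2] = +5133.2736 N (tension)
  F[1-3] = -3319.1500 N (compression)
  F[2-3] = -5317.3457 N (compression)
  F[2-4] = -972.8843 N (compression)
  F[3-4] = +938.7548 N (tension)
  F[3-5] = -2720.0577 N (compression)
  F[4-5] = -2076.5758 N (compression)
  Rx@0 = +6293.4900 N
  Ry@0 = +4843.0472 N
  Ry@4 = +1071.8128 N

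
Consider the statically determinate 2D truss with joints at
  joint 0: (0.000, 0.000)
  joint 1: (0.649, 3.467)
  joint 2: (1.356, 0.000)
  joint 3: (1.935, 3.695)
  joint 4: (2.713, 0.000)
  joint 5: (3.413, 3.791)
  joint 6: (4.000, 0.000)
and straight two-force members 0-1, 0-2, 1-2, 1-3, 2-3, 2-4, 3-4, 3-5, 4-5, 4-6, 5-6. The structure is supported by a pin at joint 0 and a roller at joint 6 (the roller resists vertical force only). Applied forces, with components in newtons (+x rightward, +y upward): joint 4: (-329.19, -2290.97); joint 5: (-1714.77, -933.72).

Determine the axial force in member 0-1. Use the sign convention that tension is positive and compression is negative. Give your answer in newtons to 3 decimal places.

-2542.729

N=7 nodes, M=11 members, R=3 reactions → 2N=14, M+R=14
member 0 (0-1): L=3.5272, (cx,cy)=(0.1840,0.9829)
member 1 (0-2): L=1.3560, (cx,cy)=(1.0000,0.0000)
member 2 (1-2): L=3.5384, (cx,cy)=(0.1998,-0.9798)
member 3 (1-3): L=1.3061, (cx,cy)=(0.9846,0.1746)
member 4 (2-3): L=3.7401, (cx,cy)=(0.1548,0.9879)
member 5 (2-4): L=1.3570, (cx,cy)=(1.0000,0.0000)
member 6 (3-4): L=3.7760, (cx,cy)=(0.2060,-0.9785)
member 7 (3-5): L=1.4811, (cx,cy)=(0.9979,0.0648)
member 8 (4-5): L=3.8551, (cx,cy)=(0.1816,0.9834)
member 9 (4-6): L=1.2870, (cx,cy)=(1.0000,0.0000)
member 10 (5-6): L=3.8362, (cx,cy)=(0.1530,-0.9882)
solve A·x = −loads:
  F[0-1] = -2542.7290 N (compression)
  F[0-2] = -1576.1041 N (compression)
  F[1-2] = +2380.0493 N (tension)
  F[1-3] = -958.1272 N (compression)
  F[2-3] = -2360.5120 N (compression)
  F[2-4] = -735.1164 N (compression)
  F[3-4] = +2433.9532 N (tension)
  F[3-5] = -1814.1431 N (compression)
  F[4-5] = -92.2949 N (compression)
  F[4-6] = +112.3172 N (tension)
  F[5-6] = -734.0178 N (compression)
  Rx@0 = +2043.9600 N
  Ry@0 = +2499.3163 N
  Ry@6 = +725.3737 N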